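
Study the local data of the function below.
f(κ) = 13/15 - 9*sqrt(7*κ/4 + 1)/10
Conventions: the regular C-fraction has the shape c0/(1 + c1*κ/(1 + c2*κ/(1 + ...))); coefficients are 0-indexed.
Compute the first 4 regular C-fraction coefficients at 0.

Taylor coefficients (expand at 0): a_0 = -1/30, a_1 = -63/80, a_2 = 441/1280, a_3 = -3087/10240.
c0 = a_0 = -1/30. Peel one level at a time: if S = 1 + c*κ/S' with S'(0) = 1, then c is the κ-coefficient of S and S' = c*κ/(S - 1).
S_1 = c0/f = 1 + (-189/8)*κ + (72765/128)*κ^2 + ...; c1 = -189/8.
S_2 = c1*κ/(S_1 - 1) = 1 + (385/16)*κ + (-49/256)*κ^2 + ...; c2 = 385/16.
S_3 = c2*κ/(S_2 - 1) = 1 + (7/880)*κ + ...; c3 = 7/880.

The regular C-fraction coefficients are [-1/30, -189/8, 385/16, 7/880].


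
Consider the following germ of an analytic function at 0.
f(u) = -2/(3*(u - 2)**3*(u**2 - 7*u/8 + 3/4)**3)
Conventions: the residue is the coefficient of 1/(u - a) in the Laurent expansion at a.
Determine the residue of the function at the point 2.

At the order-3 pole 2 set g(u) = (u - (2))^3*f(u) = -2/(3*(u**2 - 7*u/8 + 3/4)**3).
Order-3 pole: residue = g''(a)/2; g''(2) = -529/1944, so the residue is -529/3888.

The residue is -529/3888.


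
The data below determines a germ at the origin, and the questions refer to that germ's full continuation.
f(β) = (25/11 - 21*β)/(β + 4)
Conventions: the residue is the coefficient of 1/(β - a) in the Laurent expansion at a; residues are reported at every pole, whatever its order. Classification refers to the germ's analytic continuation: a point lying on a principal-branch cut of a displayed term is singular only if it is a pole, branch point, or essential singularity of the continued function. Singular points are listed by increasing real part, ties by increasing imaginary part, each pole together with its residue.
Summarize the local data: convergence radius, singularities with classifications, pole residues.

Radius of convergence at 0: 4.
At -4: a pole of order 1; residue 949/11.

Denominator factor (β + 4): pole of order 1 at -4, modulus 4.
The radius of convergence is the smallest modulus among the singular points: 4.
At the order-1 pole -4 set g(β) = (β - (-4))*f(β) = 25/11 - 21*β.
Simple pole: residue = g(a) at a = -4, which is 949/11.


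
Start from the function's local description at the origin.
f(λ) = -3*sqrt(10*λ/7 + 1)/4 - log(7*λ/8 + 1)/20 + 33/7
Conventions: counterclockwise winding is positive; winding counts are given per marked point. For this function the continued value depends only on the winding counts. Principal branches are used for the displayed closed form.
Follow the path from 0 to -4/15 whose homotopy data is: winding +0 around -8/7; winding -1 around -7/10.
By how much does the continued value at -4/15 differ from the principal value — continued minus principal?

Continued minus principal equals (1/14)*sqrt(273).

The rational part is single-valued and drops out of the difference; each branch term changes only by its own monodromy.
(-3/4)*sqrt(1 - λ/(-7/10)): winding -1 is odd, the square root flips sign, contributing -2*(-3/4)*sqrt(1 - (-4/15)/(-7/10)) = -2*(-3/4)*sqrt(13/21) = (1/14)*sqrt(273).
(-1/20)*log(1 - λ/(-8/7)): winding 0 around -8/7, so this term returns to its principal value, contribution 0.
Summing the contributions at λ = -4/15 gives (1/14)*sqrt(273).


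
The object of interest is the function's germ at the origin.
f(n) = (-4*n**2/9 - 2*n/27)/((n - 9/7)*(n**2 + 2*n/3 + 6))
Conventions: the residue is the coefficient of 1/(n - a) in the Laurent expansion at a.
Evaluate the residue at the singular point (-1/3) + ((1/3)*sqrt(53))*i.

The residue is (-217/1251) + ((637/66303)*sqrt(53))*i.

The factor n**2 + 2*n/3 + 6 splits as (n - a)(n - a') with a = (-1/3) + ((1/3)*sqrt(53))*i, a' = (-1/3) - ((1/3)*sqrt(53))*i. At the order-1 pole a set g(n) = (n - a)*f(n) = [(-4*n**2/9 - 2*n/27)/(n - 9/7)] / (n - a').
Simple pole: residue = g(a) at a = (-1/3) + ((1/3)*sqrt(53))*i, which is (-217/1251) + ((637/66303)*sqrt(53))*i.


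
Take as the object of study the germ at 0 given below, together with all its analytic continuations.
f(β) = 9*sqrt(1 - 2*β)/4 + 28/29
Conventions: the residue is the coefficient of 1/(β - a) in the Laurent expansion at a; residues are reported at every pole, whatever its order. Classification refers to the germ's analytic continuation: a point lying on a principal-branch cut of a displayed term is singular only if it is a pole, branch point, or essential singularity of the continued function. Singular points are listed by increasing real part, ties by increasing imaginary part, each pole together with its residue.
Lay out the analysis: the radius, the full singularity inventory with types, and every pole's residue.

Branch term (9/4)*sqrt(1 - β/(1/2)): its argument vanishes at β = 1/2, a square-root branch point, modulus 1/2.
The radius of convergence is the smallest modulus among the singular points: 1/2.

Radius of convergence at 0: 1/2.
At 1/2: an algebraic (square-root) branch point.


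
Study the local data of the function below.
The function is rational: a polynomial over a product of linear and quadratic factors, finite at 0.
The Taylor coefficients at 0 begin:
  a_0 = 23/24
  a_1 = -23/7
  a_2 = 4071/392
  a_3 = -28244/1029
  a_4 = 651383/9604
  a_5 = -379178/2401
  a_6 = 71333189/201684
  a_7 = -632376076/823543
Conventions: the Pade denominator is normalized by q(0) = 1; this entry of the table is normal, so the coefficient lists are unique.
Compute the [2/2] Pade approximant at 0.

Taylor coefficients needed (read off): a_0 = 23/24, a_1 = -23/7, a_2 = 4071/392, a_3 = -28244/1029, a_4 = 651383/9604.
Write the denominator as Q(θ) = 1 + q1*θ + q2*θ^2. Requiring Q*f - P = O(θ^5) with deg P <= 2 kills the coefficients of θ^3..θ^4 in Q*f:
  θ^3: a_3 + q1*a_2 + q2*a_1 = 0, i.e. -28244/1029 + (4071/392)*q1 + (-23/7)*q2 = 0.
  θ^4: a_4 + q1*a_3 + q2*a_2 = 0, i.e. 651383/9604 + (-28244/1029)*q1 + (4071/392)*q2 = 0.
Solving this linear system: q1 = 75888/21553, q2 = 1256054/452613.
The numerator is Q*f truncated at degree 2: P0 = a_0 = 23/24; P1 = a_1 + q1*a_0 = 1909/21553; P2 = a_2 + q1*a_1 + q2*a_0 = 16030195/10862712.

The Pade approximant has numerator coefficients [23/24, 1909/21553, 16030195/10862712]; denominator coefficients [1, 75888/21553, 1256054/452613].


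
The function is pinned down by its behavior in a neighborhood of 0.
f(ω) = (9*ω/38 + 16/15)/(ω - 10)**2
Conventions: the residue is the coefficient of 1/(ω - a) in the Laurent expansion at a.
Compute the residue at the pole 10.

The residue is 9/38.

At the order-2 pole 10 set g(ω) = (ω - (10))^2*f(ω) = 9*ω/38 + 16/15.
Order-2 pole: residue = g'(a); g'(10) = 9/38, so the residue is 9/38.


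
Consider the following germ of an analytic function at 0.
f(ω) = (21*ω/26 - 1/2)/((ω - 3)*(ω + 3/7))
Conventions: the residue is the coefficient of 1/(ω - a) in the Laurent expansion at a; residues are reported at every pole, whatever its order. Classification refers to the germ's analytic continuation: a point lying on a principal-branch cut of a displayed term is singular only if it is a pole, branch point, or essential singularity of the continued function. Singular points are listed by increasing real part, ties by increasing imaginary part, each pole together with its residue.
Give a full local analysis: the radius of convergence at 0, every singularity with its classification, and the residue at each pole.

Radius of convergence at 0: 3/7.
At -3/7: a pole of order 1; residue 77/312.
At 3: a pole of order 1; residue 175/312.

Denominator factor (ω + 3/7): pole of order 1 at -3/7, modulus 3/7.
Denominator factor (ω - 3): pole of order 1 at 3, modulus 3.
The radius of convergence is the smallest modulus among the singular points: 3/7.
At the order-1 pole -3/7 set g(ω) = (ω - (-3/7))*f(ω) = (21*ω/26 - 1/2)/(ω - 3).
Simple pole: residue = g(a) at a = -3/7, which is 77/312.
At the order-1 pole 3 set g(ω) = (ω - (3))*f(ω) = (21*ω/26 - 1/2)/(ω + 3/7).
Simple pole: residue = g(a) at a = 3, which is 175/312.
List the singular points by increasing real part (a conjugate pair: the negative imaginary part first).


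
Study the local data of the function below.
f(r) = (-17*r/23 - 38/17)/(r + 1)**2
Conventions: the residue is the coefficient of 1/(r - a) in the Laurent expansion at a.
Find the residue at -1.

At the order-2 pole -1 set g(r) = (r - (-1))^2*f(r) = -17*r/23 - 38/17.
Order-2 pole: residue = g'(a); g'(-1) = -17/23, so the residue is -17/23.

The residue is -17/23.


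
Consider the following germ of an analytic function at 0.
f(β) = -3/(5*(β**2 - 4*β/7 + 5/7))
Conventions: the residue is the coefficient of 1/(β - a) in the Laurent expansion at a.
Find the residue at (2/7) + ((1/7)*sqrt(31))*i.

The factor β**2 - 4*β/7 + 5/7 splits as (β - a)(β - a') with a = (2/7) + ((1/7)*sqrt(31))*i, a' = (2/7) - ((1/7)*sqrt(31))*i. At the order-1 pole a set g(β) = (β - a)*f(β) = [-3/5] / (β - a').
Simple pole: residue = g(a) at a = (2/7) + ((1/7)*sqrt(31))*i, which is ((21/310)*sqrt(31))*i.

The residue is ((21/310)*sqrt(31))*i.


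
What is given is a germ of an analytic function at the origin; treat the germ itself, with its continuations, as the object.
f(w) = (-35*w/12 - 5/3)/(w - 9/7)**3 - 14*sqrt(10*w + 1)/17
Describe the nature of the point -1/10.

The term (-14/17)*sqrt(1 - w/(-1/10)) has argument 1 - -1/10/(-1/10) = 0 at -1/10: a square-root (algebraic, two-sheeted) branch point; the remaining terms are analytic or single-valued there.

The point is an algebraic (square-root) branch point.


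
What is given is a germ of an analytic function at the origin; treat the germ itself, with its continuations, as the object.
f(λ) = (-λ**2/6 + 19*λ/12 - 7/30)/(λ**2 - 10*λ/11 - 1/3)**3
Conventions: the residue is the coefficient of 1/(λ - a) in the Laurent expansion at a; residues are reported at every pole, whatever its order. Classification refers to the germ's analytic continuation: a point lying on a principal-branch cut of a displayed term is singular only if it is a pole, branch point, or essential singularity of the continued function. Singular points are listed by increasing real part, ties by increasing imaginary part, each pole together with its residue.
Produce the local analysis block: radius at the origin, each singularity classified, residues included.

Radius of convergence at 0: -5/11 + (14/33)*sqrt(3).
At 5/11 - (14/33)*sqrt(3): a pole of order 3; residue -(41911859/172103680)*sqrt(3).
At 5/11 + (14/33)*sqrt(3): a pole of order 3; residue (41911859/172103680)*sqrt(3).

Denominator factor (λ**2 - 10*λ/11 - 1/3)^3: discriminant 784/363, real irrational roots 5/11 + (14/33)*sqrt(3) and 5/11 - (14/33)*sqrt(3); poles of order 3, moduli 5/11 + (14/33)*sqrt(3) and -5/11 + (14/33)*sqrt(3).
The radius of convergence is the smallest modulus among the singular points: -5/11 + (14/33)*sqrt(3).
The factor λ**2 - 10*λ/11 - 1/3 splits as (λ - a)(λ - a') with a = 5/11 - (14/33)*sqrt(3), a' = 5/11 + (14/33)*sqrt(3). At the order-3 pole a set g(λ) = (λ - a)^3*f(λ) = [-λ**2/6 + 19*λ/12 - 7/30] / (λ - a')^3.
Order-3 pole: residue = g''(a)/2; g''(5/11 - (14/33)*sqrt(3)) = -(41911859/86051840)*sqrt(3), so the residue is -(41911859/172103680)*sqrt(3).
The factor λ**2 - 10*λ/11 - 1/3 splits as (λ - a)(λ - a') with a = 5/11 + (14/33)*sqrt(3), a' = 5/11 - (14/33)*sqrt(3). At the order-3 pole a set g(λ) = (λ - a)^3*f(λ) = [-λ**2/6 + 19*λ/12 - 7/30] / (λ - a')^3.
Order-3 pole: residue = g''(a)/2; g''(5/11 + (14/33)*sqrt(3)) = (41911859/86051840)*sqrt(3), so the residue is (41911859/172103680)*sqrt(3).
List the singular points by increasing real part (a conjugate pair: the negative imaginary part first).


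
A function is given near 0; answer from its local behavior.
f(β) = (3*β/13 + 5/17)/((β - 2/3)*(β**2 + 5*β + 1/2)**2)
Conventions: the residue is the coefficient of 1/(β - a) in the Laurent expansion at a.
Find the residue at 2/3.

The residue is 2916/119119.

At the order-1 pole 2/3 set g(β) = (β - (2/3))*f(β) = (3*β/13 + 5/17)/(β**2 + 5*β + 1/2)**2.
Simple pole: residue = g(a) at a = 2/3, which is 2916/119119.


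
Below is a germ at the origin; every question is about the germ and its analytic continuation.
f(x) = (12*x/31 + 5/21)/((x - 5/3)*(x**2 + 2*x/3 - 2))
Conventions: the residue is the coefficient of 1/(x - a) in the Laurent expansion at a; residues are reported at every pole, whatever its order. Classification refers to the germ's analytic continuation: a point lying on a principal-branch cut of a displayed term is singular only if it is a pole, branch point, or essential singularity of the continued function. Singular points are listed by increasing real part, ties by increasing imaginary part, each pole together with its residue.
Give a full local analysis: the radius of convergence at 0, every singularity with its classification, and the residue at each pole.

Denominator factor (x - 5/3): pole of order 1 at 5/3, modulus 5/3.
Denominator factor (x**2 + 2*x/3 - 2): discriminant 76/9, real irrational roots -1/3 + (1/3)*sqrt(19) and -1/3 - (1/3)*sqrt(19); poles of order 1, moduli -1/3 + (1/3)*sqrt(19) and 1/3 + (1/3)*sqrt(19).
The radius of convergence is the smallest modulus among the singular points: -1/3 + (1/3)*sqrt(19).
The factor x**2 + 2*x/3 - 2 splits as (x - a)(x - a') with a = -1/3 - (1/3)*sqrt(19), a' = -1/3 + (1/3)*sqrt(19). At the order-1 pole a set g(x) = (x - a)*f(x) = [(12*x/31 + 5/21)/(x - 5/3)] / (x - a').
Simple pole: residue = g(a) at a = -1/3 - (1/3)*sqrt(19), which is -1725/7378 + (3033/70091)*sqrt(19).
The factor x**2 + 2*x/3 - 2 splits as (x - a)(x - a') with a = -1/3 + (1/3)*sqrt(19), a' = -1/3 - (1/3)*sqrt(19). At the order-1 pole a set g(x) = (x - a)*f(x) = [(12*x/31 + 5/21)/(x - 5/3)] / (x - a').
Simple pole: residue = g(a) at a = -1/3 + (1/3)*sqrt(19), which is -1725/7378 - (3033/70091)*sqrt(19).
At the order-1 pole 5/3 set g(x) = (x - (5/3))*f(x) = (12*x/31 + 5/21)/(x**2 + 2*x/3 - 2).
Simple pole: residue = g(a) at a = 5/3, which is 1725/3689.
List the singular points by increasing real part (a conjugate pair: the negative imaginary part first).

Radius of convergence at 0: -1/3 + (1/3)*sqrt(19).
At -1/3 - (1/3)*sqrt(19): a pole of order 1; residue -1725/7378 + (3033/70091)*sqrt(19).
At -1/3 + (1/3)*sqrt(19): a pole of order 1; residue -1725/7378 - (3033/70091)*sqrt(19).
At 5/3: a pole of order 1; residue 1725/3689.


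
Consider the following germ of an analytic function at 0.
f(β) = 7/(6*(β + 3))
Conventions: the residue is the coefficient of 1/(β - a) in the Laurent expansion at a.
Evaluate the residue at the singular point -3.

At the order-1 pole -3 set g(β) = (β - (-3))*f(β) = 7/6.
Simple pole: residue = g(a) at a = -3, which is 7/6.

The residue is 7/6.


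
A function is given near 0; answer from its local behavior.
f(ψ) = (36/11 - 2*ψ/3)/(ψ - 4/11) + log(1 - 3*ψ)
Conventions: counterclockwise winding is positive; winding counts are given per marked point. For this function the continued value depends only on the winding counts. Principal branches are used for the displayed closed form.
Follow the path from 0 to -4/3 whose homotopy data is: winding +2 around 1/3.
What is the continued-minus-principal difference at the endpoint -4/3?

Continued minus principal equals (4)*pi*i.

The rational part is single-valued and drops out of the difference; each branch term changes only by its own monodromy.
(1)*log(1 - ψ/(1/3)): each positive loop around 1/3 adds 2*pi*i to the log, so winding +2 contributes (1)*(2)*2*pi*i = (4)*pi*i.
Summing the contributions at ψ = -4/3 gives (4)*pi*i.


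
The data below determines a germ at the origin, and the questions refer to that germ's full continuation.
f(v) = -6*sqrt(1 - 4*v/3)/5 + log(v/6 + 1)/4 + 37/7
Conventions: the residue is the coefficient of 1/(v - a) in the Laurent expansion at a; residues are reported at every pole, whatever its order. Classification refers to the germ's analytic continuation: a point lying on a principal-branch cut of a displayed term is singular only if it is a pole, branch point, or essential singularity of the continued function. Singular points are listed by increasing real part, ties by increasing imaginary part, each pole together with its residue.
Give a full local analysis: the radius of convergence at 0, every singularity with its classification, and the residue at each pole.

Radius of convergence at 0: 3/4.
At -6: a logarithmic branch point.
At 3/4: an algebraic (square-root) branch point.

Branch term (1/4)*log(1 - v/(-6)): its argument vanishes at v = -6, a logarithmic branch point, modulus 6.
Branch term (-6/5)*sqrt(1 - v/(3/4)): its argument vanishes at v = 3/4, a square-root branch point, modulus 3/4.
The radius of convergence is the smallest modulus among the singular points: 3/4.
List the singular points by increasing real part (a conjugate pair: the negative imaginary part first).


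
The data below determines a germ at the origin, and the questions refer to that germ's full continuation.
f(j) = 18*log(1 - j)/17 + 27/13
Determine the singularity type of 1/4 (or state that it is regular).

There is no denominator, hence no pole anywhere.
Branch term log(1 - j/(1)): argument at 1/4 is 3/4, nonzero, so 1/4 is not its branch point (a point on a principal cut is still regular for the continued germ).
So the germ continues analytically to 1/4.

The point is a regular point.


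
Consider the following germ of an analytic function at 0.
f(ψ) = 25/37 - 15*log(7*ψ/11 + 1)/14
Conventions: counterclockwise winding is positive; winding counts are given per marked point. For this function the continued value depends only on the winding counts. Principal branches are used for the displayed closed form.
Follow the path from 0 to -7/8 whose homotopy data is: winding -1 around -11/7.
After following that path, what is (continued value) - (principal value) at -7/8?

The rational part is single-valued and drops out of the difference; each branch term changes only by its own monodromy.
(-15/14)*log(1 - ψ/(-11/7)): each positive loop around -11/7 adds 2*pi*i to the log, so winding -1 contributes (-15/14)*(-1)*2*pi*i = (15/7)*pi*i.
Summing the contributions at ψ = -7/8 gives (15/7)*pi*i.

Continued minus principal equals (15/7)*pi*i.


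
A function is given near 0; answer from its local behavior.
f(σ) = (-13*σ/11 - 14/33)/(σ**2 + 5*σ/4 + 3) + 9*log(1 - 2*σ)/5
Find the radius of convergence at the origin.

Denominator factor (σ**2 + 5*σ/4 + 3): discriminant -167/16, complex-conjugate roots (-5/8) + ((1/8)*sqrt(167))*i and (-5/8) - ((1/8)*sqrt(167))*i; poles of order 1, moduli sqrt(3) and sqrt(3).
Branch term (9/5)*log(1 - σ/(1/2)): its argument vanishes at σ = 1/2, a logarithmic branch point, modulus 1/2.
The radius of convergence is the smallest modulus among the singular points: 1/2.

The radius of convergence is 1/2.


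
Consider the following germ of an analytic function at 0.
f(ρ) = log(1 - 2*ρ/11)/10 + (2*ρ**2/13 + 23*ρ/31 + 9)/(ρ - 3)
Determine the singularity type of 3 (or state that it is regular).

The point is a pole of order 1.

The denominator factor ρ - 3 vanishes at 3 and appears to the power 1; the numerator there equals 5082/403, nonzero, and no other factor vanishes.
The branch terms are analytic at this point.
Hence a pole whose order is the multiplicity, 1.


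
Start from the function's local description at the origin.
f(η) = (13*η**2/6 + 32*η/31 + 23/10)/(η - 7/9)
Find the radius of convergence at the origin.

The radius of convergence is 7/9.

Denominator factor (η - 7/9): pole of order 1 at 7/9, modulus 7/9.
The radius of convergence is the smallest modulus among the singular points: 7/9.


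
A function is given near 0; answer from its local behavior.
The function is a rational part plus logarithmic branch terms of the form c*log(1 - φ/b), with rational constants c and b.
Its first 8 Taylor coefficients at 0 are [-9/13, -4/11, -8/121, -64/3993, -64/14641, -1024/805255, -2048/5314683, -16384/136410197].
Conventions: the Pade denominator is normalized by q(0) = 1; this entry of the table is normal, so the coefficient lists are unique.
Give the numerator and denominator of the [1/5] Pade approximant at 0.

Taylor coefficients needed (read off): a_0 = -9/13, a_1 = -4/11, a_2 = -8/121, a_3 = -64/3993, a_4 = -64/14641, a_5 = -1024/805255, a_6 = -2048/5314683.
Write the denominator as Q(φ) = 1 + q1*φ + q2*φ^2 + q3*φ^3 + q4*φ^4 + q5*φ^5. Requiring Q*f - P = O(φ^7) with deg P <= 1 kills the coefficients of φ^2..φ^6 in Q*f:
  φ^2: a_2 + q1*a_1 + q2*a_0 = 0, i.e. -8/121 + (-4/11)*q1 + (-9/13)*q2 = 0.
  φ^3: a_3 + q1*a_2 + q2*a_1 + q3*a_0 = 0, i.e. -64/3993 + (-8/121)*q1 + (-4/11)*q2 + (-9/13)*q3 = 0.
  φ^4: a_4 + q1*a_3 + q2*a_2 + q3*a_1 + q4*a_0 = 0, i.e. -64/14641 + (-64/3993)*q1 + (-8/121)*q2 + (-4/11)*q3 + (-9/13)*q4 = 0.
  φ^5: a_5 + q1*a_4 + q2*a_3 + q3*a_2 + q4*a_1 + q5*a_0 = 0, i.e. -1024/805255 + (-64/14641)*q1 + (-64/3993)*q2 + (-8/121)*q3 + (-4/11)*q4 + (-9/13)*q5 = 0.
  φ^6: a_6 + q1*a_5 + q2*a_4 + q3*a_3 + q4*a_2 + q5*a_1 = 0, i.e. -2048/5314683 + (-1024/805255)*q1 + (-64/14641)*q2 + (-64/3993)*q3 + (-8/121)*q4 + (-4/11)*q5 = 0.
Solving this linear system: q1 = -231598/1404799, q2 = -412880/46358367, q3 = -1391728/509942037, q4 = -326144/1529826111, q5 = -66966016/308514932385.
The numerator is Q*f truncated at degree 1: P0 = a_0 = -9/13; P1 = a_1 + q1*a_0 = -414226/1660217.

The Pade approximant has numerator coefficients [-9/13, -414226/1660217]; denominator coefficients [1, -231598/1404799, -412880/46358367, -1391728/509942037, -326144/1529826111, -66966016/308514932385].


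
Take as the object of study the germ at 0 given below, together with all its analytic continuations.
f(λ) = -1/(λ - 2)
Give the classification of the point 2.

The point is a pole of order 1.

The denominator factor λ - 2 vanishes at 2 and appears to the power 1; the numerator there equals -1, nonzero, and no other factor vanishes.
Hence a pole whose order is the multiplicity, 1.


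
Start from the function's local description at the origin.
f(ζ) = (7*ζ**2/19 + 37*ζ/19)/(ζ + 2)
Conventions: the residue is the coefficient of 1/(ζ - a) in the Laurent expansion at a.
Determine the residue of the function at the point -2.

At the order-1 pole -2 set g(ζ) = (ζ - (-2))*f(ζ) = 7*ζ**2/19 + 37*ζ/19.
Simple pole: residue = g(a) at a = -2, which is -46/19.

The residue is -46/19.


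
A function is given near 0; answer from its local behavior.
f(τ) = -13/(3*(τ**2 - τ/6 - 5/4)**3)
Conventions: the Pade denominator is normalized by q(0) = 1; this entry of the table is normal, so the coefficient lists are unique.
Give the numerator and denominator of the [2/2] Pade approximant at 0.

The Pade approximant has numerator coefficients [832/375, -9810944/34183125, 2850235648/1538240625]; denominator coefficients [1, 4934/18231, -1282492/820395].

Taylor coefficients needed (expand at 0): a_0 = 832/375, a_1 = -1664/1875, a_2 = 156416/28125, a_3 = -146432/50625, a_4 = 11994112/1265625.
Write the denominator as Q(τ) = 1 + q1*τ + q2*τ^2. Requiring Q*f - P = O(τ^5) with deg P <= 2 kills the coefficients of τ^3..τ^4 in Q*f:
  τ^3: a_3 + q1*a_2 + q2*a_1 = 0, i.e. -146432/50625 + (156416/28125)*q1 + (-1664/1875)*q2 = 0.
  τ^4: a_4 + q1*a_3 + q2*a_2 = 0, i.e. 11994112/1265625 + (-146432/50625)*q1 + (156416/28125)*q2 = 0.
Solving this linear system: q1 = 4934/18231, q2 = -1282492/820395.
The numerator is Q*f truncated at degree 2: P0 = a_0 = 832/375; P1 = a_1 + q1*a_0 = -9810944/34183125; P2 = a_2 + q1*a_1 + q2*a_0 = 2850235648/1538240625.


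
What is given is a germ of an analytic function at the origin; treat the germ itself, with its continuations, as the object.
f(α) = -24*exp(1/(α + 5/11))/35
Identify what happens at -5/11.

The exponent 1/(α - (-5/11)) has a pole at -5/11, so exp(1/(α - (-5/11))) takes every nonzero value near it: an essential singularity (not a pole of any order).

The point is an essential singularity.


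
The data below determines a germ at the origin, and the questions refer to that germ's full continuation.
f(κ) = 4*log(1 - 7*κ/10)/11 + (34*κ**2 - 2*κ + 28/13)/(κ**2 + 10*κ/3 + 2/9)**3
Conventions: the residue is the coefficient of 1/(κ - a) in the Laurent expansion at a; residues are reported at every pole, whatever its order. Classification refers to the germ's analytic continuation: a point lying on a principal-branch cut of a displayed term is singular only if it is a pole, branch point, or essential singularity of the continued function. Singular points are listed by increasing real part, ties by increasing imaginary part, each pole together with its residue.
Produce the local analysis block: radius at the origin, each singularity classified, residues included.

Radius of convergence at 0: 5/3 - (1/3)*sqrt(23).
At -5/3 - (1/3)*sqrt(23): a pole of order 3; residue -(336285/1265368)*sqrt(23).
At -5/3 + (1/3)*sqrt(23): a pole of order 3; residue (336285/1265368)*sqrt(23).
At 10/7: a logarithmic branch point.

Denominator factor (κ**2 + 10*κ/3 + 2/9)^3: discriminant 92/9, real irrational roots -5/3 + (1/3)*sqrt(23) and -5/3 - (1/3)*sqrt(23); poles of order 3, moduli 5/3 - (1/3)*sqrt(23) and 5/3 + (1/3)*sqrt(23).
Branch term (4/11)*log(1 - κ/(10/7)): its argument vanishes at κ = 10/7, a logarithmic branch point, modulus 10/7.
The radius of convergence is the smallest modulus among the singular points: 5/3 - (1/3)*sqrt(23).
The branch term is analytic at -5/3 - (1/3)*sqrt(23) and contributes nothing to the residue; only the rational part matters.
The factor κ**2 + 10*κ/3 + 2/9 splits as (κ - a)(κ - a') with a = -5/3 - (1/3)*sqrt(23), a' = -5/3 + (1/3)*sqrt(23). At the order-3 pole a set g(κ) = (κ - a)^3*(rational part) = [34*κ**2 - 2*κ + 28/13] / (κ - a')^3.
Order-3 pole: residue = g''(a)/2; g''(-5/3 - (1/3)*sqrt(23)) = -(336285/632684)*sqrt(23), so the residue is -(336285/1265368)*sqrt(23).
The branch term is analytic at -5/3 + (1/3)*sqrt(23) and contributes nothing to the residue; only the rational part matters.
The factor κ**2 + 10*κ/3 + 2/9 splits as (κ - a)(κ - a') with a = -5/3 + (1/3)*sqrt(23), a' = -5/3 - (1/3)*sqrt(23). At the order-3 pole a set g(κ) = (κ - a)^3*(rational part) = [34*κ**2 - 2*κ + 28/13] / (κ - a')^3.
Order-3 pole: residue = g''(a)/2; g''(-5/3 + (1/3)*sqrt(23)) = (336285/632684)*sqrt(23), so the residue is (336285/1265368)*sqrt(23).
List the singular points by increasing real part (a conjugate pair: the negative imaginary part first).


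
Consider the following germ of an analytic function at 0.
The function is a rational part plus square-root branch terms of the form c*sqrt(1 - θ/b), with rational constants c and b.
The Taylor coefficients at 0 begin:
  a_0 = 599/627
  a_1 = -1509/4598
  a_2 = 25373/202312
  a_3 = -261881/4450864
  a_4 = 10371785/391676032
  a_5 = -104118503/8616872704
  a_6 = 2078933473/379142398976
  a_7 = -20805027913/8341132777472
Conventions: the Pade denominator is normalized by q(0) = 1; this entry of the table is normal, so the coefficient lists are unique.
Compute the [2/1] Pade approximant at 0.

Taylor coefficients needed (read off): a_0 = 599/627, a_1 = -1509/4598, a_2 = 25373/202312, a_3 = -261881/4450864.
Write the denominator as Q(θ) = 1 + q1*θ. Requiring Q*f - P = O(θ^4) with deg P <= 2 kills the coefficients of θ^3..θ^3 in Q*f:
  θ^3: a_3 + q1*a_2 = 0, i.e. -261881/4450864 + (25373/202312)*q1 = 0.
Solving this linear system: q1 = 261881/558206.
The numerator is Q*f truncated at degree 2: P0 = a_0 = 599/627; P1 = a_1 + q1*a_0 = 100486/837309; P2 = a_2 + q1*a_1 = -701281/24561064.

The Pade approximant has numerator coefficients [599/627, 100486/837309, -701281/24561064]; denominator coefficients [1, 261881/558206].


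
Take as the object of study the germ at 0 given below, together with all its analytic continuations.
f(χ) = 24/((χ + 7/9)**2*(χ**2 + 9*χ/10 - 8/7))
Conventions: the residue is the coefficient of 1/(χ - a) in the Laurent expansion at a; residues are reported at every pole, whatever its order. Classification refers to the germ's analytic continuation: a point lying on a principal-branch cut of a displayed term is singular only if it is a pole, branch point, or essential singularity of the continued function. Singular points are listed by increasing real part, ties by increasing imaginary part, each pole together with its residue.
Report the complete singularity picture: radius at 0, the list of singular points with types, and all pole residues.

Radius of convergence at 0: -9/20 + (1/140)*sqrt(26369).
At -9/20 - (1/140)*sqrt(26369): a pole of order 1; residue -252904680/49266361 - (11209385880/185586381887)*sqrt(26369).
At -7/9: a pole of order 2; residue 505809360/49266361.
At -9/20 + (1/140)*sqrt(26369): a pole of order 1; residue -252904680/49266361 + (11209385880/185586381887)*sqrt(26369).

Denominator factor (χ**2 + 9*χ/10 - 8/7): discriminant 3767/700, real irrational roots -9/20 + (1/140)*sqrt(26369) and -9/20 - (1/140)*sqrt(26369); poles of order 1, moduli -9/20 + (1/140)*sqrt(26369) and 9/20 + (1/140)*sqrt(26369).
Denominator factor (χ + 7/9)^2: pole of order 2 at -7/9, modulus 7/9.
The radius of convergence is the smallest modulus among the singular points: -9/20 + (1/140)*sqrt(26369).
The factor χ**2 + 9*χ/10 - 8/7 splits as (χ - a)(χ - a') with a = -9/20 - (1/140)*sqrt(26369), a' = -9/20 + (1/140)*sqrt(26369). At the order-1 pole a set g(χ) = (χ - a)*f(χ) = [24/(χ + 7/9)**2] / (χ - a').
Simple pole: residue = g(a) at a = -9/20 - (1/140)*sqrt(26369), which is -252904680/49266361 - (11209385880/185586381887)*sqrt(26369).
At the order-2 pole -7/9 set g(χ) = (χ - (-7/9))^2*f(χ) = 24/(χ**2 + 9*χ/10 - 8/7).
Order-2 pole: residue = g'(a); g'(-7/9) = 505809360/49266361, so the residue is 505809360/49266361.
The factor χ**2 + 9*χ/10 - 8/7 splits as (χ - a)(χ - a') with a = -9/20 + (1/140)*sqrt(26369), a' = -9/20 - (1/140)*sqrt(26369). At the order-1 pole a set g(χ) = (χ - a)*f(χ) = [24/(χ + 7/9)**2] / (χ - a').
Simple pole: residue = g(a) at a = -9/20 + (1/140)*sqrt(26369), which is -252904680/49266361 + (11209385880/185586381887)*sqrt(26369).
List the singular points by increasing real part (a conjugate pair: the negative imaginary part first).


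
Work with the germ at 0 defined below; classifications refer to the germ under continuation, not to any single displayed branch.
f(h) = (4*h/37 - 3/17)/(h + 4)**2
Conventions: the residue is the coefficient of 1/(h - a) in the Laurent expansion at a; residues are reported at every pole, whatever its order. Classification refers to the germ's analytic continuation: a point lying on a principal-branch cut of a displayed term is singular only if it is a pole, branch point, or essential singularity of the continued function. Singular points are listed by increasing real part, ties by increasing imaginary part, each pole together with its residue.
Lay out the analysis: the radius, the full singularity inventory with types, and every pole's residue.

Radius of convergence at 0: 4.
At -4: a pole of order 2; residue 4/37.

Denominator factor (h + 4)^2: pole of order 2 at -4, modulus 4.
The radius of convergence is the smallest modulus among the singular points: 4.
At the order-2 pole -4 set g(h) = (h - (-4))^2*f(h) = 4*h/37 - 3/17.
Order-2 pole: residue = g'(a); g'(-4) = 4/37, so the residue is 4/37.


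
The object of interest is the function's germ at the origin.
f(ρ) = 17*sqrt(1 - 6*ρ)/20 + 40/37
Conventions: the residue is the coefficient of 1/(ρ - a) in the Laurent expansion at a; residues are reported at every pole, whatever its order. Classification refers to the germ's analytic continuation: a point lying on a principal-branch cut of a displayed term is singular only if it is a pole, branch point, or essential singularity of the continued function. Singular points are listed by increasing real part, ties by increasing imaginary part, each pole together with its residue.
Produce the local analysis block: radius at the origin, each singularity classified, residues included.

Branch term (17/20)*sqrt(1 - ρ/(1/6)): its argument vanishes at ρ = 1/6, a square-root branch point, modulus 1/6.
The radius of convergence is the smallest modulus among the singular points: 1/6.

Radius of convergence at 0: 1/6.
At 1/6: an algebraic (square-root) branch point.


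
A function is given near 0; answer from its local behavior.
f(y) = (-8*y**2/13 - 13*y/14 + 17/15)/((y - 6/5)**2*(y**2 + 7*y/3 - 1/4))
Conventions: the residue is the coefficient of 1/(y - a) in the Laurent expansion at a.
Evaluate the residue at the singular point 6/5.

At the order-2 pole 6/5 set g(y) = (y - (6/5))^2*f(y) = (-8*y**2/13 - 13*y/14 + 17/15)/(y**2 + 7*y/3 - 1/4).
Order-2 pole: residue = g'(a); g'(6/5) = -44992750/130385619, so the residue is -44992750/130385619.

The residue is -44992750/130385619.


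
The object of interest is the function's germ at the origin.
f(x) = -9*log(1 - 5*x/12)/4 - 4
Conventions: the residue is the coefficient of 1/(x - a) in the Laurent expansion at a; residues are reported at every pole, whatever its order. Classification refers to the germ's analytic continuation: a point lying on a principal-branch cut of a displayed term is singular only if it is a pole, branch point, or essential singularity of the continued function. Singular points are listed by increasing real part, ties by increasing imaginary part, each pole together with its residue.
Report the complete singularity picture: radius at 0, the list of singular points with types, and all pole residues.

Branch term (-9/4)*log(1 - x/(12/5)): its argument vanishes at x = 12/5, a logarithmic branch point, modulus 12/5.
The radius of convergence is the smallest modulus among the singular points: 12/5.

Radius of convergence at 0: 12/5.
At 12/5: a logarithmic branch point.


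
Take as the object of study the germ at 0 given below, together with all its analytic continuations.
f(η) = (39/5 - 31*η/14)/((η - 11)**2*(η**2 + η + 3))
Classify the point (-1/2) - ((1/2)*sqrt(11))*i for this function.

The denominator factor η**2 + η + 3 vanishes at (-1/2) - ((1/2)*sqrt(11))*i and appears to the power 1; the numerator there equals (1247/140) + ((31/28)*sqrt(11))*i, nonzero, and no other factor vanishes.
Hence a pole whose order is the multiplicity, 1.

The point is a pole of order 1.


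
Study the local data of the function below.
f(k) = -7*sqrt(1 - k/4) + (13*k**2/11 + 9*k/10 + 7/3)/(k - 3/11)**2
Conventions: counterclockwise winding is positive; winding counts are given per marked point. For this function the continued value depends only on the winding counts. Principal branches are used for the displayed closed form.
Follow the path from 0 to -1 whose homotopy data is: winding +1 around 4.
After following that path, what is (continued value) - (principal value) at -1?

The rational part is single-valued and drops out of the difference; each branch term changes only by its own monodromy.
(-7)*sqrt(1 - k/(4)): winding +1 is odd, the square root flips sign, contributing -2*(-7)*sqrt(1 - (-1)/(4)) = -2*(-7)*sqrt(5/4) = (7)*sqrt(5).
Summing the contributions at k = -1 gives (7)*sqrt(5).

Continued minus principal equals (7)*sqrt(5).


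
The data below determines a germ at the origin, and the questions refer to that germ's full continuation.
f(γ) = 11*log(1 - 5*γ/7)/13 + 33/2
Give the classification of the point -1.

The point is a regular point.

There is no denominator, hence no pole anywhere.
Branch term log(1 - γ/(7/5)): argument at -1 is 12/7, nonzero, so -1 is not its branch point (a point on a principal cut is still regular for the continued germ).
So the germ continues analytically to -1.


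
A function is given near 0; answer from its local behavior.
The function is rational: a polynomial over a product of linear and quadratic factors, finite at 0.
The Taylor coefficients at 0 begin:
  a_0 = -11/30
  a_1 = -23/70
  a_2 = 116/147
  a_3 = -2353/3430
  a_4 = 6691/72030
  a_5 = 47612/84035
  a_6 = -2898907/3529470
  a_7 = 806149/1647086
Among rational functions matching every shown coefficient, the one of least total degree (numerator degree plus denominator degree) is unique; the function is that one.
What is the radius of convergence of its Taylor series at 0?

The radius of convergence is 1.

No rational of total degree below 3 reproduces all 8 coefficients; solving the [1/2] Pade equations on them gives f(κ) = (-4*κ/5 - 11/30)/(κ**2 + 9*κ/7 + 1), whose expansion matches every shown term.
Denominator factor (κ**2 + 9*κ/7 + 1): discriminant -115/49, complex-conjugate roots (-9/14) + ((1/14)*sqrt(115))*i and (-9/14) - ((1/14)*sqrt(115))*i; poles of order 1, moduli 1 and 1.
The radius of convergence is the smallest modulus among the singular points: 1.


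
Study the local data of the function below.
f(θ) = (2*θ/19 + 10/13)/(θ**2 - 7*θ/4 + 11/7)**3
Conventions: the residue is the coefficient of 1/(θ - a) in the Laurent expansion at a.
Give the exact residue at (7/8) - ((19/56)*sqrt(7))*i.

The factor θ**2 - 7*θ/4 + 11/7 splits as (θ - a)(θ - a') with a = (7/8) - ((19/56)*sqrt(7))*i, a' = (7/8) + ((19/56)*sqrt(7))*i. At the order-3 pole a set g(θ) = (θ - a)^3*f(θ) = [2*θ/19 + 10/13] / (θ - a')^3.
Order-3 pole: residue = g''(a)/2; g''((7/8) - ((19/56)*sqrt(7))*i) = ((128099328/611596453)*sqrt(7))*i, so the residue is ((64049664/611596453)*sqrt(7))*i.

The residue is ((64049664/611596453)*sqrt(7))*i.


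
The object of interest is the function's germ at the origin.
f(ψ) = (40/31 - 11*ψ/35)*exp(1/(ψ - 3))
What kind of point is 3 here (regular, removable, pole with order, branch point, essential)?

The exponent 1/(ψ - (3)) has a pole at 3, so exp(1/(ψ - (3))) takes every nonzero value near it: an essential singularity (not a pole of any order).

The point is an essential singularity.


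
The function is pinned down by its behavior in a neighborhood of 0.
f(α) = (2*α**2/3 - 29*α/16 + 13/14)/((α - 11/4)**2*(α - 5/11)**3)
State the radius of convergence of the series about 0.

Denominator factor (α - 5/11)^3: pole of order 3 at 5/11, modulus 5/11.
Denominator factor (α - 11/4)^2: pole of order 2 at 11/4, modulus 11/4.
The radius of convergence is the smallest modulus among the singular points: 5/11.

The radius of convergence is 5/11.


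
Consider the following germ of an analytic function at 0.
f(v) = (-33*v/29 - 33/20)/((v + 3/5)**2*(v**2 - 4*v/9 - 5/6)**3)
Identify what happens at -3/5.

The point is a pole of order 2.

The denominator factor v + 3/5 vanishes at -3/5 and appears to the power 2; the numerator there equals -561/580, nonzero, and no other factor vanishes.
Hence a pole whose order is the multiplicity, 2.


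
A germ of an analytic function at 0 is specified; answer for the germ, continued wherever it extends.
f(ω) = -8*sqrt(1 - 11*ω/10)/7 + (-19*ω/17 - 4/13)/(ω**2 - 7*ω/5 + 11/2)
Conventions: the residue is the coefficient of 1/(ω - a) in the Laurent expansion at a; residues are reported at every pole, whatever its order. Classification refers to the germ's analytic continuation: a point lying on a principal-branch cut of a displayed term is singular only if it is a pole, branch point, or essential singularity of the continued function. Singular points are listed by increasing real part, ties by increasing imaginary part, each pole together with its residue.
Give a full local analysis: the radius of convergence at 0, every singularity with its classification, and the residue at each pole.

Radius of convergence at 0: 10/11.
At (7/10) - ((1/10)*sqrt(501))*i: a pole of order 1; residue (-19/34) - ((803/73814)*sqrt(501))*i.
At (7/10) + ((1/10)*sqrt(501))*i: a pole of order 1; residue (-19/34) + ((803/73814)*sqrt(501))*i.
At 10/11: an algebraic (square-root) branch point.

Denominator factor (ω**2 - 7*ω/5 + 11/2): discriminant -501/25, complex-conjugate roots (7/10) + ((1/10)*sqrt(501))*i and (7/10) - ((1/10)*sqrt(501))*i; poles of order 1, moduli (1/2)*sqrt(22) and (1/2)*sqrt(22).
Branch term (-8/7)*sqrt(1 - ω/(10/11)): its argument vanishes at ω = 10/11, a square-root branch point, modulus 10/11.
The radius of convergence is the smallest modulus among the singular points: 10/11.
The branch term is analytic at (7/10) - ((1/10)*sqrt(501))*i and contributes nothing to the residue; only the rational part matters.
The factor ω**2 - 7*ω/5 + 11/2 splits as (ω - a)(ω - a') with a = (7/10) - ((1/10)*sqrt(501))*i, a' = (7/10) + ((1/10)*sqrt(501))*i. At the order-1 pole a set g(ω) = (ω - a)*(rational part) = [-19*ω/17 - 4/13] / (ω - a').
Simple pole: residue = g(a) at a = (7/10) - ((1/10)*sqrt(501))*i, which is (-19/34) - ((803/73814)*sqrt(501))*i.
The branch term is analytic at (7/10) + ((1/10)*sqrt(501))*i and contributes nothing to the residue; only the rational part matters.
The factor ω**2 - 7*ω/5 + 11/2 splits as (ω - a)(ω - a') with a = (7/10) + ((1/10)*sqrt(501))*i, a' = (7/10) - ((1/10)*sqrt(501))*i. At the order-1 pole a set g(ω) = (ω - a)*(rational part) = [-19*ω/17 - 4/13] / (ω - a').
Simple pole: residue = g(a) at a = (7/10) + ((1/10)*sqrt(501))*i, which is (-19/34) + ((803/73814)*sqrt(501))*i.
List the singular points by increasing real part (a conjugate pair: the negative imaginary part first).
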